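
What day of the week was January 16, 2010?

Saturday

January 1, 2010 is a Friday.
January 16 is day 16 of the year, i.e. 15 days after Jan 1.
15 mod 7 = 1, so advance 1 weekday from Friday: Saturday.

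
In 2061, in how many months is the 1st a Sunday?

1

Check the 1st of each month of 2061: Jan 1: Sat, Feb 1: Tue, Mar 1: Tue, Apr 1: Fri, May 1: Sun, Jun 1: Wed, Jul 1: Fri, Aug 1: Mon, Sep 1: Thu, Oct 1: Sat, Nov 1: Tue, Dec 1: Thu.
Sunday occurs in May — 1 month.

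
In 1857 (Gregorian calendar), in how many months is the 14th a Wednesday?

2

Check the 14th of each month of 1857: Jan 14: Wed, Feb 14: Sat, Mar 14: Sat, Apr 14: Tue, May 14: Thu, Jun 14: Sun, Jul 14: Tue, Aug 14: Fri, Sep 14: Mon, Oct 14: Wed, Nov 14: Sat, Dec 14: Mon.
Wednesday occurs in January, October — 2 months.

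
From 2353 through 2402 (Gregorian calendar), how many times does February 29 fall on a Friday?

Leap years in 2353–2402: 12 of them.
Feb 29 weekday advances by 5 (mod 7) from one leap year to the next four years later (or differs when a century non-leap intervenes).
Leap-day weekdays: 2356:Wed 2360:Mon 2364:Sat 2368:Thu 2372:Tue 2376:Sun 2380:Fri✓ 2384:Wed 2388:Mon 2392:Sat 2396:Thu 2400:Tue
Friday: 2380 → 1.

1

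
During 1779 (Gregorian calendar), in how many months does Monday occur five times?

A month of length L has five Mondays iff its first Monday is on day ≤ L−28 (so day 1–3 in a 31-day month, 1–2 in a 30-day month, day 1 in a leap February).
Checking each month of 1779: Jan starts Fri (31d); Feb starts Mon (28d); Mar starts Mon (31d) ✓; Apr starts Thu (30d); May starts Sat (31d) ✓; Jun starts Tue (30d); Jul starts Thu (31d); Aug starts Sun (31d) ✓; Sep starts Wed (30d); Oct starts Fri (31d); Nov starts Mon (30d) ✓; Dec starts Wed (31d).
Five-Monday months: March, May, August, November → 4.

4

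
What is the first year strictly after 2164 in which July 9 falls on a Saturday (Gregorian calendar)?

From one year to the next, a fixed date's weekday advances by 1, or by 2 when a Feb 29 lies between the two dates.
2164: July 9 is Monday.
2165: Tuesday (+1)
2166: Wednesday (+1)
2167: Thursday (+1)
2168: Saturday (+2)
July 9 falls on a Saturday in 2168.

2168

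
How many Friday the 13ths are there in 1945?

Check the 13th of each month of 1945: Jan 13: Sat, Feb 13: Tue, Mar 13: Tue, Apr 13: Fri, May 13: Sun, Jun 13: Wed, Jul 13: Fri, Aug 13: Mon, Sep 13: Thu, Oct 13: Sat, Nov 13: Tue, Dec 13: Thu.
Friday occurs in April, July — 2 months.

2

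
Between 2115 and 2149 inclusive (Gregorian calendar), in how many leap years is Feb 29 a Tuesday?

Leap years in 2115–2149: 9 of them.
Feb 29 weekday advances by 5 (mod 7) from one leap year to the next four years later (or differs when a century non-leap intervenes).
Leap-day weekdays: 2116:Sat 2120:Thu 2124:Tue✓ 2128:Sun 2132:Fri 2136:Wed 2140:Mon 2144:Sat 2148:Thu
Tuesday: 2124 → 1.

1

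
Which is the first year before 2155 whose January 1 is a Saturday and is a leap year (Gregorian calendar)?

Jan 1 advances by 2 weekdays after a leap year and by 1 after a common year.
2155: Jan 1 is Wednesday.
2154: Tuesday
2153: Monday
2152: Saturday (leap)
2152 begins on a Saturday and is a leap year.

2152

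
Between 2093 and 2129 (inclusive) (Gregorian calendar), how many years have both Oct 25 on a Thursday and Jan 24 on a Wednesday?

Check each year's weekday for Oct 25 and Jan 24:
  2093: Sun/Sat  2094: Mon/Sun  2095: Tue/Mon  2096: Thu/Tue  2097: Fri/Thu  2098: Sat/Fri  2099: Sun/Sat  2100: Mon/Sun  2101: Tue/Mon  2102: Wed/Tue  2103: Thu/Wed ✓  2104: Sat/Thu  2105: Sun/Sat  2106: Mon/Sun  …(9 more)…  2116: Sun/Fri  2117: Mon/Sun  2118: Tue/Mon  2119: Wed/Tue  2120: Fri/Wed  2121: Sat/Fri  2122: Sun/Sat  2123: Mon/Sun  2124: Wed/Mon  2125: Thu/Wed ✓  2126: Fri/Thu  2127: Sat/Fri  2128: Mon/Sat  2129: Tue/Mon
Both conditions hold in: 2103, 2114, 2125 — 3.

3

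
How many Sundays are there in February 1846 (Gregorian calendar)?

February 1846 has 28 days and begins on Sunday.
The first Sunday is February 1.
Sundays fall on 1, 8, 15, 22 — that's 4.

4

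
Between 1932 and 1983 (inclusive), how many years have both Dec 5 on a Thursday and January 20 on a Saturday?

2

Check each year's weekday for Dec 5 and January 20:
  1932: Mon/Wed  1933: Tue/Fri  1934: Wed/Sat  1935: Thu/Sun  1936: Sat/Mon  1937: Sun/Wed  1938: Mon/Thu  1939: Tue/Fri  1940: Thu/Sat ✓  1941: Fri/Mon  1942: Sat/Tue  1943: Sun/Wed  1944: Tue/Thu  1945: Wed/Sat  …(24 more)…  1970: Sat/Tue  1971: Sun/Wed  1972: Tue/Thu  1973: Wed/Sat  1974: Thu/Sun  1975: Fri/Mon  1976: Sun/Tue  1977: Mon/Thu  1978: Tue/Fri  1979: Wed/Sat  1980: Fri/Sun  1981: Sat/Tue  1982: Sun/Wed  1983: Mon/Thu
Both conditions hold in: 1940, 1968 — 2.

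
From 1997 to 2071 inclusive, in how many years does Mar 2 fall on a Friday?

11

Track Mar 2's weekday year by year (advancing +1, or +2 across a Feb 29):
  1997: Sun  1998: Mon (+1)  1999: Tue (+1)  2000: Thu (+2)  2001: Fri (+1) ✓
  2002: Sat (+1)  2003: Sun (+1)  2004: Tue (+2)  2005: Wed (+1)  2006: Thu (+1)
  2007: Fri (+1) ✓  2008: Sun (+2)  2009: Mon (+1)  2010: Tue (+1)  … (47 more years) …
  2058: Sat (+1)  2059: Sun (+1)  2060: Tue (+2)  2061: Wed (+1)  2062: Thu (+1)
  2063: Fri (+1) ✓  2064: Sun (+2)  2065: Mon (+1)  2066: Tue (+1)  2067: Wed (+1)
  2068: Fri (+2) ✓  2069: Sat (+1)  2070: Sun (+1)  2071: Mon (+1)
Friday years: 2001, 2007, 2012, 2018, 2029, 2035, 2040, 2046, 2057, 2063, 2068 — 11 in total.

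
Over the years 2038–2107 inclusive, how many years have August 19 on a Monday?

Track August 19's weekday year by year (advancing +1, or +2 across a Feb 29):
  2038: Thu  2039: Fri (+1)  2040: Sun (+2)  2041: Mon (+1) ✓  2042: Tue (+1)
  2043: Wed (+1)  2044: Fri (+2)  2045: Sat (+1)  2046: Sun (+1)  2047: Mon (+1) ✓
  2048: Wed (+2)  2049: Thu (+1)  2050: Fri (+1)  2051: Sat (+1)  … (42 more years) …
  2094: Thu (+1)  2095: Fri (+1)  2096: Sun (+2)  2097: Mon (+1) ✓  2098: Tue (+1)
  2099: Wed (+1)  2100: Thu (+1)  2101: Fri (+1)  2102: Sat (+1)  2103: Sun (+1)
  2104: Tue (+2)  2105: Wed (+1)  2106: Thu (+1)  2107: Fri (+1)
Monday years: 2041, 2047, 2052, 2058, 2069, 2075, 2080, 2086, 2097 — 9 in total.

9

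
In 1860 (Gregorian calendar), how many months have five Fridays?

A month of length L has five Fridays iff its first Friday is on day ≤ L−28 (so day 1–3 in a 31-day month, 1–2 in a 30-day month, day 1 in a leap February).
Checking each month of 1860: Jan starts Sun (31d); Feb starts Wed (29d); Mar starts Thu (31d) ✓; Apr starts Sun (30d); May starts Tue (31d); Jun starts Fri (30d) ✓; Jul starts Sun (31d); Aug starts Wed (31d) ✓; Sep starts Sat (30d); Oct starts Mon (31d); Nov starts Thu (30d) ✓; Dec starts Sat (31d).
Five-Friday months: March, June, August, November → 4.

4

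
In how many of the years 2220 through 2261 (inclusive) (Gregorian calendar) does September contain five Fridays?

September has 30 days; it has five Fridays when Friday falls among the first (month-length − 28) days — i.e. when September 1 is one of Friday/Thursday.
September 1 by year: 2220:Fri✓ 2221:Sat 2222:Sun 2223:Mon 2224:Wed 2225:Thu✓ 2226:Fri✓ 2227:Sat 2228:Mon 2229:Tue 2230:Wed 2231:Thu✓ 2232:Sat 2233:Sun 2234:Mon …(12 more)… 2247:Wed 2248:Fri✓ 2249:Sat 2250:Sun 2251:Mon 2252:Wed 2253:Thu✓ 2254:Fri✓ 2255:Sat 2256:Mon 2257:Tue 2258:Wed 2259:Thu✓ 2260:Sat 2261:Sun
Years with five Fridays: 2220, 2225, 2226, 2231, 2236, 2237, 2242, 2243, 2248, 2253, 2254, 2259 → 12.

12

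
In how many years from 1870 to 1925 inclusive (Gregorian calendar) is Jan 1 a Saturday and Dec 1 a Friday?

Check each year's weekday for Jan 1 and Dec 1:
  1870: Sat/Thu  1871: Sun/Fri  1872: Mon/Sun  1873: Wed/Mon  1874: Thu/Tue  1875: Fri/Wed  1876: Sat/Fri ✓  1877: Mon/Sat  1878: Tue/Sun  1879: Wed/Mon  1880: Thu/Wed  1881: Sat/Thu  1882: Sun/Fri  1883: Mon/Sat  …(28 more)…  1912: Mon/Sun  1913: Wed/Mon  1914: Thu/Tue  1915: Fri/Wed  1916: Sat/Fri ✓  1917: Mon/Sat  1918: Tue/Sun  1919: Wed/Mon  1920: Thu/Wed  1921: Sat/Thu  1922: Sun/Fri  1923: Mon/Sat  1924: Tue/Mon  1925: Thu/Tue
Both conditions hold in: 1876, 1916 — 2.

2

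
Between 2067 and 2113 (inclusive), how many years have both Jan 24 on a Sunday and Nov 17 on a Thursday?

2

Check each year's weekday for Jan 24 and Nov 17:
  2067: Mon/Thu  2068: Tue/Sat  2069: Thu/Sun  2070: Fri/Mon  2071: Sat/Tue  2072: Sun/Thu ✓  2073: Tue/Fri  2074: Wed/Sat  2075: Thu/Sun  2076: Fri/Tue  2077: Sun/Wed  2078: Mon/Thu  2079: Tue/Fri  2080: Wed/Sun  …(19 more)…  2100: Sun/Wed  2101: Mon/Thu  2102: Tue/Fri  2103: Wed/Sat  2104: Thu/Mon  2105: Sat/Tue  2106: Sun/Wed  2107: Mon/Thu  2108: Tue/Sat  2109: Thu/Sun  2110: Fri/Mon  2111: Sat/Tue  2112: Sun/Thu ✓  2113: Tue/Fri
Both conditions hold in: 2072, 2112 — 2.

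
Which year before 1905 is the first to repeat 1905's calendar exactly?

Two years share a calendar iff Jan 1 falls on the same weekday and both are leap or both are common. 1905: Jan 1 is Sunday, common year.
1904: Jan 1 Friday, leap
1903: Jan 1 Thursday, common
1902: Jan 1 Wednesday, common
1901: Jan 1 Tuesday, common
1900: Jan 1 Monday, common
1899: Jan 1 Sunday, common
1899 matches on both conditions.

1899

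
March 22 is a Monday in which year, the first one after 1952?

1954

From one year to the next, a fixed date's weekday advances by 1, or by 2 when a Feb 29 lies between the two dates.
1952: March 22 is Saturday.
1953: Sunday (+1)
1954: Monday (+1)
March 22 falls on a Monday in 1954.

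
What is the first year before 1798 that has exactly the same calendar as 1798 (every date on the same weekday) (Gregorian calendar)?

1787

Two years share a calendar iff Jan 1 falls on the same weekday and both are leap or both are common. 1798: Jan 1 is Monday, common year.
1797: Jan 1 Sunday, common
1796: Jan 1 Friday, leap
1795: Jan 1 Thursday, common
1794: Jan 1 Wednesday, common
1793: Jan 1 Tuesday, common
1792: Jan 1 Sunday, leap
1791: Jan 1 Saturday, common
1790: Jan 1 Friday, common
1789: Jan 1 Thursday, common
1788: Jan 1 Tuesday, leap
1787: Jan 1 Monday, common
1787 matches on both conditions.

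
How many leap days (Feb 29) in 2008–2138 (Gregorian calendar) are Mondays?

Leap years in 2008–2138: 32 of them.
Feb 29 weekday advances by 5 (mod 7) from one leap year to the next four years later (or differs when a century non-leap intervenes).
Leap-day weekdays: 2008:Fri 2012:Wed 2016:Mon✓ 2020:Sat 2024:Thu 2028:Tue 2032:Sun 2036:Fri 2040:Wed 2044:Mon✓ 2048:Sat 2052:Thu 2056:Tue …(6 more)… 2084:Tue 2088:Sun 2092:Fri 2096:Wed 2104:Fri 2108:Wed 2112:Mon✓ 2116:Sat 2120:Thu 2124:Tue 2128:Sun 2132:Fri 2136:Wed
Monday: 2016, 2044, 2072, 2112 → 4.

4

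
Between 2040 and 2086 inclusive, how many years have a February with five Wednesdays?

2

February has 28 days (29 in leap years); it has five Wednesdays when Wednesday falls among the first (month-length − 28) days — i.e. when February 1 is Wednesday in a leap year (never in a common year).
February 1 by year: 2040:Wed✓ 2041:Fri 2042:Sat 2043:Sun 2044:Mon 2045:Wed 2046:Thu 2047:Fri 2048:Sat 2049:Mon 2050:Tue 2051:Wed 2052:Thu 2053:Sat 2054:Sun …(17 more)… 2072:Mon 2073:Wed 2074:Thu 2075:Fri 2076:Sat 2077:Mon 2078:Tue 2079:Wed 2080:Thu 2081:Sat 2082:Sun 2083:Mon 2084:Tue 2085:Thu 2086:Fri
Years with five Wednesdays: 2040, 2068 → 2.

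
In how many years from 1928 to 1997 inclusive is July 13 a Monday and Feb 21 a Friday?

Check each year's weekday for July 13 and Feb 21:
  1928: Fri/Tue  1929: Sat/Thu  1930: Sun/Fri  1931: Mon/Sat  1932: Wed/Sun  1933: Thu/Tue  1934: Fri/Wed  1935: Sat/Thu  1936: Mon/Fri ✓  1937: Tue/Sun  1938: Wed/Mon  1939: Thu/Tue  1940: Sat/Wed  1941: Sun/Fri  …(42 more)…  1984: Fri/Tue  1985: Sat/Thu  1986: Sun/Fri  1987: Mon/Sat  1988: Wed/Sun  1989: Thu/Tue  1990: Fri/Wed  1991: Sat/Thu  1992: Mon/Fri ✓  1993: Tue/Sun  1994: Wed/Mon  1995: Thu/Tue  1996: Sat/Wed  1997: Sun/Fri
Both conditions hold in: 1936, 1964, 1992 — 3.

3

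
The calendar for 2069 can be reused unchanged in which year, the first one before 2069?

2058

Two years share a calendar iff Jan 1 falls on the same weekday and both are leap or both are common. 2069: Jan 1 is Tuesday, common year.
2068: Jan 1 Sunday, leap
2067: Jan 1 Saturday, common
2066: Jan 1 Friday, common
2065: Jan 1 Thursday, common
2064: Jan 1 Tuesday, leap
2063: Jan 1 Monday, common
2062: Jan 1 Sunday, common
2061: Jan 1 Saturday, common
2060: Jan 1 Thursday, leap
2059: Jan 1 Wednesday, common
2058: Jan 1 Tuesday, common
2058 matches on both conditions.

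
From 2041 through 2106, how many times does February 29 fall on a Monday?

2

Leap years in 2041–2106: 15 of them.
Feb 29 weekday advances by 5 (mod 7) from one leap year to the next four years later (or differs when a century non-leap intervenes).
Leap-day weekdays: 2044:Mon✓ 2048:Sat 2052:Thu 2056:Tue 2060:Sun 2064:Fri 2068:Wed 2072:Mon✓ 2076:Sat 2080:Thu 2084:Tue 2088:Sun 2092:Fri 2096:Wed 2104:Fri
Monday: 2044, 2072 → 2.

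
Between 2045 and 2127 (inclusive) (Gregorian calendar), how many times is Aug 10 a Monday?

12

Track Aug 10's weekday year by year (advancing +1, or +2 across a Feb 29):
  2045: Thu  2046: Fri (+1)  2047: Sat (+1)  2048: Mon (+2) ✓  2049: Tue (+1)
  2050: Wed (+1)  2051: Thu (+1)  2052: Sat (+2)  2053: Sun (+1)  2054: Mon (+1) ✓
  2055: Tue (+1)  2056: Thu (+2)  2057: Fri (+1)  2058: Sat (+1)  … (55 more years) …
  2114: Fri (+1)  2115: Sat (+1)  2116: Mon (+2) ✓  2117: Tue (+1)  2118: Wed (+1)
  2119: Thu (+1)  2120: Sat (+2)  2121: Sun (+1)  2122: Mon (+1) ✓  2123: Tue (+1)
  2124: Thu (+2)  2125: Fri (+1)  2126: Sat (+1)  2127: Sun (+1)
Monday years: 2048, 2054, 2065, 2071, 2076, 2082, 2093, 2099, 2105, 2111, 2116, 2122 — 12 in total.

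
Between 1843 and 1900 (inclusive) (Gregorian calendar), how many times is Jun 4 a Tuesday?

Track Jun 4's weekday year by year (advancing +1, or +2 across a Feb 29):
  1843: Sun  1844: Tue (+2) ✓  1845: Wed (+1)  1846: Thu (+1)  1847: Fri (+1)
  1848: Sun (+2)  1849: Mon (+1)  1850: Tue (+1) ✓  1851: Wed (+1)  1852: Fri (+2)
  1853: Sat (+1)  1854: Sun (+1)  1855: Mon (+1)  1856: Wed (+2)  … (30 more years) …
  1887: Sat (+1)  1888: Mon (+2)  1889: Tue (+1) ✓  1890: Wed (+1)  1891: Thu (+1)
  1892: Sat (+2)  1893: Sun (+1)  1894: Mon (+1)  1895: Tue (+1) ✓  1896: Thu (+2)
  1897: Fri (+1)  1898: Sat (+1)  1899: Sun (+1)  1900: Mon (+1)
Tuesday years: 1844, 1850, 1861, 1867, 1872, 1878, 1889, 1895 — 8 in total.

8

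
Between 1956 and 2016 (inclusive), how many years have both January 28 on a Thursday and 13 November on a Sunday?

Check each year's weekday for January 28 and 13 November:
  1956: Sat/Tue  1957: Mon/Wed  1958: Tue/Thu  1959: Wed/Fri  1960: Thu/Sun ✓  1961: Sat/Mon  1962: Sun/Tue  1963: Mon/Wed  1964: Tue/Fri  1965: Thu/Sat  1966: Fri/Sun  1967: Sat/Mon  1968: Sun/Wed  1969: Tue/Thu  …(33 more)…  2003: Tue/Thu  2004: Wed/Sat  2005: Fri/Sun  2006: Sat/Mon  2007: Sun/Tue  2008: Mon/Thu  2009: Wed/Fri  2010: Thu/Sat  2011: Fri/Sun  2012: Sat/Tue  2013: Mon/Wed  2014: Tue/Thu  2015: Wed/Fri  2016: Thu/Sun ✓
Both conditions hold in: 1960, 1988, 2016 — 3.

3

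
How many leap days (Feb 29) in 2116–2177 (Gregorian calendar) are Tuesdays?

Leap years in 2116–2177: 16 of them.
Feb 29 weekday advances by 5 (mod 7) from one leap year to the next four years later (or differs when a century non-leap intervenes).
Leap-day weekdays: 2116:Sat 2120:Thu 2124:Tue✓ 2128:Sun 2132:Fri 2136:Wed 2140:Mon 2144:Sat 2148:Thu 2152:Tue✓ 2156:Sun 2160:Fri 2164:Wed 2168:Mon 2172:Sat 2176:Thu
Tuesday: 2124, 2152 → 2.

2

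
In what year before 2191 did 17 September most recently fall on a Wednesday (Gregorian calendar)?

From one year to the next, a fixed date's weekday advances by 1, or by 2 when a Feb 29 lies between the two dates.
2191: September 17 is Saturday.
2190: Friday (−1)
2189: Thursday (−1)
2188: Wednesday (−1)
17 September falls on a Wednesday in 2188.

2188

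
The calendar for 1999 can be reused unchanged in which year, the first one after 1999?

Two years share a calendar iff Jan 1 falls on the same weekday and both are leap or both are common. 1999: Jan 1 is Friday, common year.
2000: Jan 1 Saturday, leap
2001: Jan 1 Monday, common
2002: Jan 1 Tuesday, common
2003: Jan 1 Wednesday, common
2004: Jan 1 Thursday, leap
2005: Jan 1 Saturday, common
2006: Jan 1 Sunday, common
2007: Jan 1 Monday, common
2008: Jan 1 Tuesday, leap
2009: Jan 1 Thursday, common
2010: Jan 1 Friday, common
2010 matches on both conditions.

2010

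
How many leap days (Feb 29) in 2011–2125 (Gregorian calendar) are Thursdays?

Leap years in 2011–2125: 28 of them.
Feb 29 weekday advances by 5 (mod 7) from one leap year to the next four years later (or differs when a century non-leap intervenes).
Leap-day weekdays: 2012:Wed 2016:Mon 2020:Sat 2024:Thu✓ 2028:Tue 2032:Sun 2036:Fri 2040:Wed 2044:Mon 2048:Sat 2052:Thu✓ 2056:Tue 2060:Sun 2064:Fri 2068:Wed 2072:Mon 2076:Sat 2080:Thu✓ 2084:Tue 2088:Sun 2092:Fri 2096:Wed 2104:Fri 2108:Wed 2112:Mon 2116:Sat 2120:Thu✓ 2124:Tue
Thursday: 2024, 2052, 2080, 2120 → 4.

4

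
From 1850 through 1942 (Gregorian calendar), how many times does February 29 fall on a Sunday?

Leap years in 1850–1942: 22 of them.
Feb 29 weekday advances by 5 (mod 7) from one leap year to the next four years later (or differs when a century non-leap intervenes).
Leap-day weekdays: 1852:Sun✓ 1856:Fri 1860:Wed 1864:Mon 1868:Sat 1872:Thu 1876:Tue 1880:Sun✓ 1884:Fri 1888:Wed 1892:Mon 1896:Sat 1904:Mon 1908:Sat 1912:Thu 1916:Tue 1920:Sun✓ 1924:Fri 1928:Wed 1932:Mon 1936:Sat 1940:Thu
Sunday: 1852, 1880, 1920 → 3.

3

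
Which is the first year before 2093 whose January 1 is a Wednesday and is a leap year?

2076

Jan 1 advances by 2 weekdays after a leap year and by 1 after a common year.
2093: Jan 1 is Thursday.
2092: Tuesday (leap)
2091: Monday
2090: Sunday
2089: Saturday
2088: Thursday (leap)
2087: Wednesday
2086: Tuesday
2085: Monday
2084: Saturday (leap)
2083: Friday
2082: Thursday
2081: Wednesday
2080: Monday (leap)
2079: Sunday
2078: Saturday
2077: Friday
2076: Wednesday (leap)
2076 begins on a Wednesday and is a leap year.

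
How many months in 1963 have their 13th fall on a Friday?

2

Check the 13th of each month of 1963: Jan 13: Sun, Feb 13: Wed, Mar 13: Wed, Apr 13: Sat, May 13: Mon, Jun 13: Thu, Jul 13: Sat, Aug 13: Tue, Sep 13: Fri, Oct 13: Sun, Nov 13: Wed, Dec 13: Fri.
Friday occurs in September, December — 2 months.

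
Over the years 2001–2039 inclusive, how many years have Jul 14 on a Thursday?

Track Jul 14's weekday year by year (advancing +1, or +2 across a Feb 29):
  2001: Sat  2002: Sun (+1)  2003: Mon (+1)  2004: Wed (+2)  2005: Thu (+1) ✓
  2006: Fri (+1)  2007: Sat (+1)  2008: Mon (+2)  2009: Tue (+1)  2010: Wed (+1)
  2011: Thu (+1) ✓  2012: Sat (+2)  2013: Sun (+1)  2014: Mon (+1)  … (11 more years) …
  2026: Tue (+1)  2027: Wed (+1)  2028: Fri (+2)  2029: Sat (+1)  2030: Sun (+1)
  2031: Mon (+1)  2032: Wed (+2)  2033: Thu (+1) ✓  2034: Fri (+1)  2035: Sat (+1)
  2036: Mon (+2)  2037: Tue (+1)  2038: Wed (+1)  2039: Thu (+1) ✓
Thursday years: 2005, 2011, 2016, 2022, 2033, 2039 — 6 in total.

6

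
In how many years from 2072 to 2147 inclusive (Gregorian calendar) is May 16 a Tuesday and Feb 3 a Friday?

9

Check each year's weekday for May 16 and Feb 3:
  2072: Mon/Wed  2073: Tue/Fri ✓  2074: Wed/Sat  2075: Thu/Sun  2076: Sat/Mon  2077: Sun/Wed  2078: Mon/Thu  2079: Tue/Fri ✓  2080: Thu/Sat  2081: Fri/Mon  2082: Sat/Tue  2083: Sun/Wed  2084: Tue/Thu  2085: Wed/Sat  …(48 more)…  2134: Sun/Wed  2135: Mon/Thu  2136: Wed/Fri  2137: Thu/Sun  2138: Fri/Mon  2139: Sat/Tue  2140: Mon/Wed  2141: Tue/Fri ✓  2142: Wed/Sat  2143: Thu/Sun  2144: Sat/Mon  2145: Sun/Wed  2146: Mon/Thu  2147: Tue/Fri ✓
Both conditions hold in: 2073, 2079, 2090, 2102, 2113, 2119, 2130, 2141, 2147 — 9.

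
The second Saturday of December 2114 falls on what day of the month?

December 1, 2114 is a Saturday, so the first Saturday is the 1st.
The second Saturday is 1 + 7 = 8.

8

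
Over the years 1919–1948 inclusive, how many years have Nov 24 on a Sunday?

Track Nov 24's weekday year by year (advancing +1, or +2 across a Feb 29):
  1919: Mon  1920: Wed (+2)  1921: Thu (+1)  1922: Fri (+1)  1923: Sat (+1)
  1924: Mon (+2)  1925: Tue (+1)  1926: Wed (+1)  1927: Thu (+1)  1928: Sat (+2)
  1929: Sun (+1) ✓  1930: Mon (+1)  1931: Tue (+1)  1932: Thu (+2)  1933: Fri (+1)
  1934: Sat (+1)  1935: Sun (+1) ✓  1936: Tue (+2)  1937: Wed (+1)  1938: Thu (+1)
  1939: Fri (+1)  1940: Sun (+2) ✓  1941: Mon (+1)  1942: Tue (+1)  1943: Wed (+1)
  1944: Fri (+2)  1945: Sat (+1)  1946: Sun (+1) ✓  1947: Mon (+1)  1948: Wed (+2)
Sunday years: 1929, 1935, 1940, 1946 — 4 in total.

4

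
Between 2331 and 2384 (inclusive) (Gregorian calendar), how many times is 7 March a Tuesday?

8

Track 7 March's weekday year by year (advancing +1, or +2 across a Feb 29):
  2331: Sat  2332: Mon (+2)  2333: Tue (+1) ✓  2334: Wed (+1)  2335: Thu (+1)
  2336: Sat (+2)  2337: Sun (+1)  2338: Mon (+1)  2339: Tue (+1) ✓  2340: Thu (+2)
  2341: Fri (+1)  2342: Sat (+1)  2343: Sun (+1)  2344: Tue (+2) ✓  … (26 more years) …
  2371: Sun (+1)  2372: Tue (+2) ✓  2373: Wed (+1)  2374: Thu (+1)  2375: Fri (+1)
  2376: Sun (+2)  2377: Mon (+1)  2378: Tue (+1) ✓  2379: Wed (+1)  2380: Fri (+2)
  2381: Sat (+1)  2382: Sun (+1)  2383: Mon (+1)  2384: Wed (+2)
Tuesday years: 2333, 2339, 2344, 2350, 2361, 2367, 2372, 2378 — 8 in total.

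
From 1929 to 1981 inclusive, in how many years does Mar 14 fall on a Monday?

Track Mar 14's weekday year by year (advancing +1, or +2 across a Feb 29):
  1929: Thu  1930: Fri (+1)  1931: Sat (+1)  1932: Mon (+2) ✓  1933: Tue (+1)
  1934: Wed (+1)  1935: Thu (+1)  1936: Sat (+2)  1937: Sun (+1)  1938: Mon (+1) ✓
  1939: Tue (+1)  1940: Thu (+2)  1941: Fri (+1)  1942: Sat (+1)  … (25 more years) …
  1968: Thu (+2)  1969: Fri (+1)  1970: Sat (+1)  1971: Sun (+1)  1972: Tue (+2)
  1973: Wed (+1)  1974: Thu (+1)  1975: Fri (+1)  1976: Sun (+2)  1977: Mon (+1) ✓
  1978: Tue (+1)  1979: Wed (+1)  1980: Fri (+2)  1981: Sat (+1)
Monday years: 1932, 1938, 1949, 1955, 1960, 1966, 1977 — 7 in total.

7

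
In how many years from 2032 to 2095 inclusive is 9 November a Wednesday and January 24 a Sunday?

2

Check each year's weekday for 9 November and January 24:
  2032: Tue/Sat  2033: Wed/Mon  2034: Thu/Tue  2035: Fri/Wed  2036: Sun/Thu  2037: Mon/Sat  2038: Tue/Sun  2039: Wed/Mon  2040: Fri/Tue  2041: Sat/Thu  2042: Sun/Fri  2043: Mon/Sat  2044: Wed/Sun ✓  2045: Thu/Tue  …(36 more)…  2082: Mon/Sat  2083: Tue/Sun  2084: Thu/Mon  2085: Fri/Wed  2086: Sat/Thu  2087: Sun/Fri  2088: Tue/Sat  2089: Wed/Mon  2090: Thu/Tue  2091: Fri/Wed  2092: Sun/Thu  2093: Mon/Sat  2094: Tue/Sun  2095: Wed/Mon
Both conditions hold in: 2044, 2072 — 2.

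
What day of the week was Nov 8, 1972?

January 1, 1972 is a Saturday.
November 8 is day 313 of the year, i.e. 312 days after Jan 1.
312 mod 7 = 4, so advance 4 weekdays from Saturday: Wednesday.

Wednesday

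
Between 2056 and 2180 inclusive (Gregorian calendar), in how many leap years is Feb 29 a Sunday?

4

Leap years in 2056–2180: 31 of them.
Feb 29 weekday advances by 5 (mod 7) from one leap year to the next four years later (or differs when a century non-leap intervenes).
Leap-day weekdays: 2056:Tue 2060:Sun✓ 2064:Fri 2068:Wed 2072:Mon 2076:Sat 2080:Thu 2084:Tue 2088:Sun✓ 2092:Fri 2096:Wed 2104:Fri 2108:Wed …(5 more)… 2132:Fri 2136:Wed 2140:Mon 2144:Sat 2148:Thu 2152:Tue 2156:Sun✓ 2160:Fri 2164:Wed 2168:Mon 2172:Sat 2176:Thu 2180:Tue
Sunday: 2060, 2088, 2128, 2156 → 4.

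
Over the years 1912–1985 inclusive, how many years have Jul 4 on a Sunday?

Track Jul 4's weekday year by year (advancing +1, or +2 across a Feb 29):
  1912: Thu  1913: Fri (+1)  1914: Sat (+1)  1915: Sun (+1) ✓  1916: Tue (+2)
  1917: Wed (+1)  1918: Thu (+1)  1919: Fri (+1)  1920: Sun (+2) ✓  1921: Mon (+1)
  1922: Tue (+1)  1923: Wed (+1)  1924: Fri (+2)  1925: Sat (+1)  … (46 more years) …
  1972: Tue (+2)  1973: Wed (+1)  1974: Thu (+1)  1975: Fri (+1)  1976: Sun (+2) ✓
  1977: Mon (+1)  1978: Tue (+1)  1979: Wed (+1)  1980: Fri (+2)  1981: Sat (+1)
  1982: Sun (+1) ✓  1983: Mon (+1)  1984: Wed (+2)  1985: Thu (+1)
Sunday years: 1915, 1920, 1926, 1937, 1943, 1948, 1954, 1965, 1971, 1976, 1982 — 11 in total.

11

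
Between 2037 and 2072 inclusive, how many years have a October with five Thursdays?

16

October has 31 days; it has five Thursdays when Thursday falls among the first (month-length − 28) days — i.e. when October 1 is one of Thursday/Wednesday/Tuesday.
October 1 by year: 2037:Thu✓ 2038:Fri 2039:Sat 2040:Mon 2041:Tue✓ 2042:Wed✓ 2043:Thu✓ 2044:Sat 2045:Sun 2046:Mon 2047:Tue✓ 2048:Thu✓ 2049:Fri 2050:Sat 2051:Sun …(6 more)… 2058:Tue✓ 2059:Wed✓ 2060:Fri 2061:Sat 2062:Sun 2063:Mon 2064:Wed✓ 2065:Thu✓ 2066:Fri 2067:Sat 2068:Mon 2069:Tue✓ 2070:Wed✓ 2071:Thu✓ 2072:Sat
Years with five Thursdays: 2037, 2041, 2042, 2043, 2047, 2048, 2052, 2053, 2054, 2058, 2059, 2064, 2065, 2069, 2070, 2071 → 16.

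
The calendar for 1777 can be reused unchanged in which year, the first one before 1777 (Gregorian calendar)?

Two years share a calendar iff Jan 1 falls on the same weekday and both are leap or both are common. 1777: Jan 1 is Wednesday, common year.
1776: Jan 1 Monday, leap
1775: Jan 1 Sunday, common
1774: Jan 1 Saturday, common
1773: Jan 1 Friday, common
1772: Jan 1 Wednesday, leap
1771: Jan 1 Tuesday, common
1770: Jan 1 Monday, common
1769: Jan 1 Sunday, common
1768: Jan 1 Friday, leap
1767: Jan 1 Thursday, common
1766: Jan 1 Wednesday, common
1766 matches on both conditions.

1766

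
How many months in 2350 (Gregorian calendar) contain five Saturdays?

A month of length L has five Saturdays iff its first Saturday is on day ≤ L−28 (so day 1–3 in a 31-day month, 1–2 in a 30-day month, day 1 in a leap February).
Checking each month of 2350: Jan starts Sun (31d); Feb starts Wed (28d); Mar starts Wed (31d); Apr starts Sat (30d) ✓; May starts Mon (31d); Jun starts Thu (30d); Jul starts Sat (31d) ✓; Aug starts Tue (31d); Sep starts Fri (30d) ✓; Oct starts Sun (31d); Nov starts Wed (30d); Dec starts Fri (31d) ✓.
Five-Saturday months: April, July, September, December → 4.

4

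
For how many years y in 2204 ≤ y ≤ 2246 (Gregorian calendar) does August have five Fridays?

August has 31 days; it has five Fridays when Friday falls among the first (month-length − 28) days — i.e. when August 1 is one of Friday/Thursday/Wednesday.
August 1 by year: 2204:Wed✓ 2205:Thu✓ 2206:Fri✓ 2207:Sat 2208:Mon 2209:Tue 2210:Wed✓ 2211:Thu✓ 2212:Sat 2213:Sun 2214:Mon 2215:Tue 2216:Thu✓ 2217:Fri✓ 2218:Sat …(13 more)… 2232:Wed✓ 2233:Thu✓ 2234:Fri✓ 2235:Sat 2236:Mon 2237:Tue 2238:Wed✓ 2239:Thu✓ 2240:Sat 2241:Sun 2242:Mon 2243:Tue 2244:Thu✓ 2245:Fri✓ 2246:Sat
Years with five Fridays: 2204, 2205, 2206, 2210, 2211, 2216, 2217, 2221, 2222, 2223, 2227, 2228, 2232, 2233, 2234, 2238, 2239, 2244, 2245 → 19.

19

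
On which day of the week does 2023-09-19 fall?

Tuesday

January 1, 2023 is a Sunday.
September 19 is day 262 of the year, i.e. 261 days after Jan 1.
261 mod 7 = 2, so advance 2 weekdays from Sunday: Tuesday.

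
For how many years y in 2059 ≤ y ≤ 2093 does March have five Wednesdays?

March has 31 days; it has five Wednesdays when Wednesday falls among the first (month-length − 28) days — i.e. when March 1 is one of Wednesday/Tuesday/Monday.
March 1 by year: 2059:Sat 2060:Mon✓ 2061:Tue✓ 2062:Wed✓ 2063:Thu 2064:Sat 2065:Sun 2066:Mon✓ 2067:Tue✓ 2068:Thu 2069:Fri 2070:Sat 2071:Sun 2072:Tue✓ 2073:Wed✓ …(5 more)… 2079:Wed✓ 2080:Fri 2081:Sat 2082:Sun 2083:Mon✓ 2084:Wed✓ 2085:Thu 2086:Fri 2087:Sat 2088:Mon✓ 2089:Tue✓ 2090:Wed✓ 2091:Thu 2092:Sat 2093:Sun
Years with five Wednesdays: 2060, 2061, 2062, 2066, 2067, 2072, 2073, 2077, 2078, 2079, 2083, 2084, 2088, 2089, 2090 → 15.

15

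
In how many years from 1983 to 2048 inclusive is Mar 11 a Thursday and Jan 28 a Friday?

Check each year's weekday for Mar 11 and Jan 28:
  1983: Fri/Fri  1984: Sun/Sat  1985: Mon/Mon  1986: Tue/Tue  1987: Wed/Wed  1988: Fri/Thu  1989: Sat/Sat  1990: Sun/Sun  1991: Mon/Mon  1992: Wed/Tue  1993: Thu/Thu  1994: Fri/Fri  1995: Sat/Sat  1996: Mon/Sun  …(38 more)…  2035: Sun/Sun  2036: Tue/Mon  2037: Wed/Wed  2038: Thu/Thu  2039: Fri/Fri  2040: Sun/Sat  2041: Mon/Mon  2042: Tue/Tue  2043: Wed/Wed  2044: Fri/Thu  2045: Sat/Sat  2046: Sun/Sun  2047: Mon/Mon  2048: Wed/Tue
Both conditions hold in: no year — 0.

0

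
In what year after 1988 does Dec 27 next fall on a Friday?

From one year to the next, a fixed date's weekday advances by 1, or by 2 when a Feb 29 lies between the two dates.
1988: December 27 is Tuesday.
1989: Wednesday (+1)
1990: Thursday (+1)
1991: Friday (+1)
Dec 27 falls on a Friday in 1991.

1991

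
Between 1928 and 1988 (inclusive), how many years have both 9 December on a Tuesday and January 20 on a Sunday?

2

Check each year's weekday for 9 December and January 20:
  1928: Sun/Fri  1929: Mon/Sun  1930: Tue/Mon  1931: Wed/Tue  1932: Fri/Wed  1933: Sat/Fri  1934: Sun/Sat  1935: Mon/Sun  1936: Wed/Mon  1937: Thu/Wed  1938: Fri/Thu  1939: Sat/Fri  1940: Mon/Sat  1941: Tue/Mon  …(33 more)…  1975: Tue/Mon  1976: Thu/Tue  1977: Fri/Thu  1978: Sat/Fri  1979: Sun/Sat  1980: Tue/Sun ✓  1981: Wed/Tue  1982: Thu/Wed  1983: Fri/Thu  1984: Sun/Fri  1985: Mon/Sun  1986: Tue/Mon  1987: Wed/Tue  1988: Fri/Wed
Both conditions hold in: 1952, 1980 — 2.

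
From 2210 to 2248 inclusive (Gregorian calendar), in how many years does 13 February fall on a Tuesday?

Track 13 February's weekday year by year (advancing +1, or +2 across a Feb 29):
  2210: Tue ✓  2211: Wed (+1)  2212: Thu (+1)  2213: Sat (+2)  2214: Sun (+1)
  2215: Mon (+1)  2216: Tue (+1) ✓  2217: Thu (+2)  2218: Fri (+1)  2219: Sat (+1)
  2220: Sun (+1)  2221: Tue (+2) ✓  2222: Wed (+1)  2223: Thu (+1)  … (11 more years) …
  2235: Fri (+1)  2236: Sat (+1)  2237: Mon (+2)  2238: Tue (+1) ✓  2239: Wed (+1)
  2240: Thu (+1)  2241: Sat (+2)  2242: Sun (+1)  2243: Mon (+1)  2244: Tue (+1) ✓
  2245: Thu (+2)  2246: Fri (+1)  2247: Sat (+1)  2248: Sun (+1)
Tuesday years: 2210, 2216, 2221, 2227, 2238, 2244 — 6 in total.

6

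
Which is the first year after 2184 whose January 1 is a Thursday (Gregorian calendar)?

2189

Jan 1 advances by 2 weekdays after a leap year and by 1 after a common year.
2184: Jan 1 is Thursday (leap).
2185: Saturday
2186: Sunday
2187: Monday
2188: Tuesday (leap)
2189: Thursday
2189 begins on a Thursday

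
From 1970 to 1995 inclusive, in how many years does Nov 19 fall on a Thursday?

4

Track Nov 19's weekday year by year (advancing +1, or +2 across a Feb 29):
  1970: Thu ✓  1971: Fri (+1)  1972: Sun (+2)  1973: Mon (+1)  1974: Tue (+1)
  1975: Wed (+1)  1976: Fri (+2)  1977: Sat (+1)  1978: Sun (+1)  1979: Mon (+1)
  1980: Wed (+2)  1981: Thu (+1) ✓  1982: Fri (+1)  1983: Sat (+1)  1984: Mon (+2)
  1985: Tue (+1)  1986: Wed (+1)  1987: Thu (+1) ✓  1988: Sat (+2)  1989: Sun (+1)
  1990: Mon (+1)  1991: Tue (+1)  1992: Thu (+2) ✓  1993: Fri (+1)  1994: Sat (+1)
  1995: Sun (+1)
Thursday years: 1970, 1981, 1987, 1992 — 4 in total.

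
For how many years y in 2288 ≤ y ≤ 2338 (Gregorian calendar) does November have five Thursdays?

November has 30 days; it has five Thursdays when Thursday falls among the first (month-length − 28) days — i.e. when November 1 is one of Thursday/Wednesday.
November 1 by year: 2288:Thu✓ 2289:Fri 2290:Sat 2291:Sun 2292:Tue 2293:Wed✓ 2294:Thu✓ 2295:Fri 2296:Sun 2297:Mon 2298:Tue 2299:Wed✓ 2300:Thu✓ 2301:Fri 2302:Sat …(21 more)… 2324:Sat 2325:Sun 2326:Mon 2327:Tue 2328:Thu✓ 2329:Fri 2330:Sat 2331:Sun 2332:Tue 2333:Wed✓ 2334:Thu✓ 2335:Fri 2336:Sun 2337:Mon 2338:Tue
Years with five Thursdays: 2288, 2293, 2294, 2299, 2300, 2305, 2306, 2311, 2316, 2317, 2322, 2323, 2328, 2333, 2334 → 15.

15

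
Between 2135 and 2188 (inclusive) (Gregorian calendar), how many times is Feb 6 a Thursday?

Track Feb 6's weekday year by year (advancing +1, or +2 across a Feb 29):
  2135: Sun  2136: Mon (+1)  2137: Wed (+2)  2138: Thu (+1) ✓  2139: Fri (+1)
  2140: Sat (+1)  2141: Mon (+2)  2142: Tue (+1)  2143: Wed (+1)  2144: Thu (+1) ✓
  2145: Sat (+2)  2146: Sun (+1)  2147: Mon (+1)  2148: Tue (+1)  … (26 more years) …
  2175: Mon (+1)  2176: Tue (+1)  2177: Thu (+2) ✓  2178: Fri (+1)  2179: Sat (+1)
  2180: Sun (+1)  2181: Tue (+2)  2182: Wed (+1)  2183: Thu (+1) ✓  2184: Fri (+1)
  2185: Sun (+2)  2186: Mon (+1)  2187: Tue (+1)  2188: Wed (+1)
Thursday years: 2138, 2144, 2149, 2155, 2166, 2172, 2177, 2183 — 8 in total.

8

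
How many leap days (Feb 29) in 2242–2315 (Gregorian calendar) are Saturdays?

3

Leap years in 2242–2315: 17 of them.
Feb 29 weekday advances by 5 (mod 7) from one leap year to the next four years later (or differs when a century non-leap intervenes).
Leap-day weekdays: 2244:Thu 2248:Tue 2252:Sun 2256:Fri 2260:Wed 2264:Mon 2268:Sat✓ 2272:Thu 2276:Tue 2280:Sun 2284:Fri 2288:Wed 2292:Mon 2296:Sat✓ 2304:Mon 2308:Sat✓ 2312:Thu
Saturday: 2268, 2296, 2308 → 3.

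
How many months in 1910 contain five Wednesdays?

A month of length L has five Wednesdays iff its first Wednesday is on day ≤ L−28 (so day 1–3 in a 31-day month, 1–2 in a 30-day month, day 1 in a leap February).
Checking each month of 1910: Jan starts Sat (31d); Feb starts Tue (28d); Mar starts Tue (31d) ✓; Apr starts Fri (30d); May starts Sun (31d); Jun starts Wed (30d) ✓; Jul starts Fri (31d); Aug starts Mon (31d) ✓; Sep starts Thu (30d); Oct starts Sat (31d); Nov starts Tue (30d) ✓; Dec starts Thu (31d).
Five-Wednesday months: March, June, August, November → 4.

4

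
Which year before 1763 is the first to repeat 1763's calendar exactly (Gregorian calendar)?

1757

Two years share a calendar iff Jan 1 falls on the same weekday and both are leap or both are common. 1763: Jan 1 is Saturday, common year.
1762: Jan 1 Friday, common
1761: Jan 1 Thursday, common
1760: Jan 1 Tuesday, leap
1759: Jan 1 Monday, common
1758: Jan 1 Sunday, common
1757: Jan 1 Saturday, common
1757 matches on both conditions.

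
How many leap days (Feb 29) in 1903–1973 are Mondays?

3

Leap years in 1903–1973: 18 of them.
Feb 29 weekday advances by 5 (mod 7) from one leap year to the next four years later (or differs when a century non-leap intervenes).
Leap-day weekdays: 1904:Mon✓ 1908:Sat 1912:Thu 1916:Tue 1920:Sun 1924:Fri 1928:Wed 1932:Mon✓ 1936:Sat 1940:Thu 1944:Tue 1948:Sun 1952:Fri 1956:Wed 1960:Mon✓ 1964:Sat 1968:Thu 1972:Tue
Monday: 1904, 1932, 1960 → 3.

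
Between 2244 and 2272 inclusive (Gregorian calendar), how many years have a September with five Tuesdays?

8

September has 30 days; it has five Tuesdays when Tuesday falls among the first (month-length − 28) days — i.e. when September 1 is one of Tuesday/Monday.
September 1 by year: 2244:Sun 2245:Mon✓ 2246:Tue✓ 2247:Wed 2248:Fri 2249:Sat 2250:Sun 2251:Mon✓ 2252:Wed 2253:Thu 2254:Fri 2255:Sat 2256:Mon✓ 2257:Tue✓ 2258:Wed 2259:Thu 2260:Sat 2261:Sun 2262:Mon✓ 2263:Tue✓ 2264:Thu 2265:Fri 2266:Sat 2267:Sun 2268:Tue✓ 2269:Wed 2270:Thu 2271:Fri 2272:Sun
Years with five Tuesdays: 2245, 2246, 2251, 2256, 2257, 2262, 2263, 2268 → 8.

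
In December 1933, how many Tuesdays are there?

4

December 1933 has 31 days and begins on Friday.
The first Tuesday is December 5.
Tuesdays fall on 5, 12, 19, 26 — that's 4.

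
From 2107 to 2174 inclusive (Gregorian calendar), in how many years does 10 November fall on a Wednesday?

Track 10 November's weekday year by year (advancing +1, or +2 across a Feb 29):
  2107: Thu  2108: Sat (+2)  2109: Sun (+1)  2110: Mon (+1)  2111: Tue (+1)
  2112: Thu (+2)  2113: Fri (+1)  2114: Sat (+1)  2115: Sun (+1)  2116: Tue (+2)
  2117: Wed (+1) ✓  2118: Thu (+1)  2119: Fri (+1)  2120: Sun (+2)  … (40 more years) …
  2161: Tue (+1)  2162: Wed (+1) ✓  2163: Thu (+1)  2164: Sat (+2)  2165: Sun (+1)
  2166: Mon (+1)  2167: Tue (+1)  2168: Thu (+2)  2169: Fri (+1)  2170: Sat (+1)
  2171: Sun (+1)  2172: Tue (+2)  2173: Wed (+1) ✓  2174: Thu (+1)
Wednesday years: 2117, 2123, 2128, 2134, 2145, 2151, 2156, 2162, 2173 — 9 in total.

9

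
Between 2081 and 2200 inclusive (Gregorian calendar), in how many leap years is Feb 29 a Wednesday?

5

Leap years in 2081–2200: 28 of them.
Feb 29 weekday advances by 5 (mod 7) from one leap year to the next four years later (or differs when a century non-leap intervenes).
Leap-day weekdays: 2084:Tue 2088:Sun 2092:Fri 2096:Wed✓ 2104:Fri 2108:Wed✓ 2112:Mon 2116:Sat 2120:Thu 2124:Tue 2128:Sun 2132:Fri 2136:Wed✓ 2140:Mon 2144:Sat 2148:Thu 2152:Tue 2156:Sun 2160:Fri 2164:Wed✓ 2168:Mon 2172:Sat 2176:Thu 2180:Tue 2184:Sun 2188:Fri 2192:Wed✓ 2196:Mon
Wednesday: 2096, 2108, 2136, 2164, 2192 → 5.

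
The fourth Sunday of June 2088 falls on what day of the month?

27

June 1, 2088 is a Tuesday, so the first Sunday is the 6th.
The fourth Sunday is 6 + 21 = 27.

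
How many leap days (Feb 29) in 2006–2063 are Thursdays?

2

Leap years in 2006–2063: 14 of them.
Feb 29 weekday advances by 5 (mod 7) from one leap year to the next four years later (or differs when a century non-leap intervenes).
Leap-day weekdays: 2008:Fri 2012:Wed 2016:Mon 2020:Sat 2024:Thu✓ 2028:Tue 2032:Sun 2036:Fri 2040:Wed 2044:Mon 2048:Sat 2052:Thu✓ 2056:Tue 2060:Sun
Thursday: 2024, 2052 → 2.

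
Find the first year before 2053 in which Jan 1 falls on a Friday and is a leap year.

Jan 1 advances by 2 weekdays after a leap year and by 1 after a common year.
2053: Jan 1 is Wednesday.
2052: Monday (leap)
2051: Sunday
2050: Saturday
2049: Friday
2048: Wednesday (leap)
2047: Tuesday
2046: Monday
2045: Sunday
2044: Friday (leap)
2044 begins on a Friday and is a leap year.

2044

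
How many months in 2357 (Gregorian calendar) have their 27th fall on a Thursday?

Check the 27th of each month of 2357: Jan 27: Sun, Feb 27: Wed, Mar 27: Wed, Apr 27: Sat, May 27: Mon, Jun 27: Thu, Jul 27: Sat, Aug 27: Tue, Sep 27: Fri, Oct 27: Sun, Nov 27: Wed, Dec 27: Fri.
Thursday occurs in June — 1 month.

1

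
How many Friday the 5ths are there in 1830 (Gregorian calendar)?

Check the 5th of each month of 1830: Jan 5: Tue, Feb 5: Fri, Mar 5: Fri, Apr 5: Mon, May 5: Wed, Jun 5: Sat, Jul 5: Mon, Aug 5: Thu, Sep 5: Sun, Oct 5: Tue, Nov 5: Fri, Dec 5: Sun.
Friday occurs in February, March, November — 3 months.

3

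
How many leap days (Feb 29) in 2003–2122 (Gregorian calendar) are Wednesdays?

Leap years in 2003–2122: 29 of them.
Feb 29 weekday advances by 5 (mod 7) from one leap year to the next four years later (or differs when a century non-leap intervenes).
Leap-day weekdays: 2004:Sun 2008:Fri 2012:Wed✓ 2016:Mon 2020:Sat 2024:Thu 2028:Tue 2032:Sun 2036:Fri 2040:Wed✓ 2044:Mon 2048:Sat 2052:Thu …(3 more)… 2068:Wed✓ 2072:Mon 2076:Sat 2080:Thu 2084:Tue 2088:Sun 2092:Fri 2096:Wed✓ 2104:Fri 2108:Wed✓ 2112:Mon 2116:Sat 2120:Thu
Wednesday: 2012, 2040, 2068, 2096, 2108 → 5.

5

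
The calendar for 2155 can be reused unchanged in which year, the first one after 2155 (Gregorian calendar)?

2166

Two years share a calendar iff Jan 1 falls on the same weekday and both are leap or both are common. 2155: Jan 1 is Wednesday, common year.
2156: Jan 1 Thursday, leap
2157: Jan 1 Saturday, common
2158: Jan 1 Sunday, common
2159: Jan 1 Monday, common
2160: Jan 1 Tuesday, leap
2161: Jan 1 Thursday, common
2162: Jan 1 Friday, common
2163: Jan 1 Saturday, common
2164: Jan 1 Sunday, leap
2165: Jan 1 Tuesday, common
2166: Jan 1 Wednesday, common
2166 matches on both conditions.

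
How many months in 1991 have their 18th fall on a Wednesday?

Check the 18th of each month of 1991: Jan 18: Fri, Feb 18: Mon, Mar 18: Mon, Apr 18: Thu, May 18: Sat, Jun 18: Tue, Jul 18: Thu, Aug 18: Sun, Sep 18: Wed, Oct 18: Fri, Nov 18: Mon, Dec 18: Wed.
Wednesday occurs in September, December — 2 months.

2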